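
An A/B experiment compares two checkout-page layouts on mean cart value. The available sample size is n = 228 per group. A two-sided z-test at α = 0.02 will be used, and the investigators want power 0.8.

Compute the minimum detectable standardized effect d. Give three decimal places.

Need Φ(δ − 2.326) = 0.8, so δ = 2.326 + 0.842 = 3.168.
(The second rejection-region term Φ(−δ − z_{α/2}) is negligible and dropped.)
δ = d·√(n/2) ⇒ d = δ/√(n/2) = 3.168/√(228/2) = 0.2967.

d ≈ 0.297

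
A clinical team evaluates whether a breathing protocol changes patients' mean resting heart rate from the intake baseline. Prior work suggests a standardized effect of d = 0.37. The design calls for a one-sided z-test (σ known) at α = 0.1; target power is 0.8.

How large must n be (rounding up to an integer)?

For power 0.8 need Φ(δ − z_{0.1}) = 0.8, so δ = z_{0.1} + z_{0.20} = 1.282 + 0.842 = 2.123.
δ = d·√n ⇒ n = (δ/d)² = (2.123 / 0.37)² = 32.93.
Rounding up, n = 33.

n = 33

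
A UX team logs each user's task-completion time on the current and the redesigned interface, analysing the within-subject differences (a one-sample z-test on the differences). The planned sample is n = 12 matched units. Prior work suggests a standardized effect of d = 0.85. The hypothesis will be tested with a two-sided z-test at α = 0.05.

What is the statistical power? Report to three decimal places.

Noncentrality parameter: δ = d·√n = 0.85 × √12 = 2.9445
Critical value for a two-sided test at α = 0.05: z_{α/2} = 1.960.
Power = Φ(δ − 1.960) + Φ(−δ − 1.960) = Φ(0.985) + Φ(-4.904) = 0.8376 + 0.0000 = 0.8376.

Power ≈ 0.838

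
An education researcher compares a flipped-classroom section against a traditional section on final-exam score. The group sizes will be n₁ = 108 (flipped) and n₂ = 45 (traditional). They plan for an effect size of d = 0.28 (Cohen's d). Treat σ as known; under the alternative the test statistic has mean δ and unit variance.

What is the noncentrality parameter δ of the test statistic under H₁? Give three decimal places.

δ ≈ 1.578

The noncentrality parameter scales effect size by the design's sample-size factor: δ = d / √(1/n₁ + 1/n₂) = 0.28 / √(1/108 + 1/45) = 1.5781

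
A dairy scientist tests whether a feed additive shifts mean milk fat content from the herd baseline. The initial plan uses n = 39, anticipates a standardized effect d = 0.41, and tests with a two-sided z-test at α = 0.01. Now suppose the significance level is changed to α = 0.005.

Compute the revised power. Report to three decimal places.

δ = d·√n = 0.41 × √39 = 2.5604 (unchanged). New critical value: z_{0.0025} = 2.807.
Revised power = Φ(δ − 2.807) + Φ(−δ − 2.807) = Φ(-0.247) + Φ(-5.367) = 0.4026 + 0.0000 = 0.4026.

Power ≈ 0.403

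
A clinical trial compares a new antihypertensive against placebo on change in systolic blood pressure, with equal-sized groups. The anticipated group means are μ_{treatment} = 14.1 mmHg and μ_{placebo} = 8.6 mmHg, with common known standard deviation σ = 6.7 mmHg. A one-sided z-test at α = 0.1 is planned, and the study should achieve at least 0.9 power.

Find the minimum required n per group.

Standardized effect: d = |μ_{treatment} − μ_{placebo}| / σ = |14.1 − 8.6| / 6.7 = 0.8209
For power 0.9 need Φ(δ − z_{0.1}) = 0.9, so δ = z_{0.1} + z_{0.10} = 1.282 + 1.282 = 2.563.
δ = d·√(n/2) ⇒ n = 2(δ/d)² = 2 × (2.563 / 0.8209)² = 19.50.
Rounding up, n = 20 per group.

n = 20 per group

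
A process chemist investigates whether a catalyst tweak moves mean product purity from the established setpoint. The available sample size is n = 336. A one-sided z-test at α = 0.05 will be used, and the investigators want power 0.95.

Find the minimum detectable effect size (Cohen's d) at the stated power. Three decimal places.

d ≈ 0.179

Required noncentrality: δ = z_{0.05} + z_{0.05} = 1.645 + 1.645 = 3.290.
δ = d·√n ⇒ d = δ/√n = 3.290/√336 = 0.1795.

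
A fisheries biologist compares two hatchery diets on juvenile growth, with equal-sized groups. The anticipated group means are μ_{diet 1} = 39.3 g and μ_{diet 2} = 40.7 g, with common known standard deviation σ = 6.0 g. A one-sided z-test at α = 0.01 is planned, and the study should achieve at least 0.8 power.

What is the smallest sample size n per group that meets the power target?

Standardized effect: d = |μ_{diet 1} − μ_{diet 2}| / σ = |39.3 − 40.7| / 6.0 = 0.2333
Set Φ(δ − 2.326) = 0.8; then δ − 2.326 = Φ⁻¹(0.8) = 0.842, giving δ = 3.168.
δ = d·√(n/2) ⇒ n = 2(δ/d)² = 2 × (3.168 / 0.2333)² = 368.67.
Rounding up, n = 369 per group.

n = 369 per group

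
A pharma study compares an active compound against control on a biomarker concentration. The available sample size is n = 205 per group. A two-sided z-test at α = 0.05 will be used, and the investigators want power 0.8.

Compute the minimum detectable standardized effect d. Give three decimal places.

Need Φ(δ − 1.960) = 0.8, so δ = 1.960 + 0.842 = 2.802.
(Lower-tail contribution to power is negligible for δ > 0.)
δ = d·√(n/2) ⇒ d = δ/√(n/2) = 2.802/√(205/2) = 0.2767.

d ≈ 0.277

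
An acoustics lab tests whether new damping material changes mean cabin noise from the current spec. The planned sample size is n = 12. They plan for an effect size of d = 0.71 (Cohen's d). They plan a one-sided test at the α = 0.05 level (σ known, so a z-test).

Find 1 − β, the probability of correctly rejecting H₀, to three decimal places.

Noncentrality parameter: δ = d·√n = 0.71 × √12 = 2.4595
Critical value for a one-sided test at α = 0.05: z_α = 1.645.
Power = Φ(δ − 1.645) = Φ(0.815) = 0.7924.

Power ≈ 0.792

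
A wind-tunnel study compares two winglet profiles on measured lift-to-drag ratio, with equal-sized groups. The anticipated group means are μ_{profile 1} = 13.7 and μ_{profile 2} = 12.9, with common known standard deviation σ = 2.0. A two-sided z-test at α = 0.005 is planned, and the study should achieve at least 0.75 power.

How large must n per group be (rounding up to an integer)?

n = 152 per group

Standardized effect: d = |μ_{profile 1} − μ_{profile 2}| / σ = |13.7 − 12.9| / 2.0 = 0.4000
Set Φ(δ − 2.807) = 0.75; then δ − 2.807 = Φ⁻¹(0.75) = 0.674, giving δ = 3.482.
(Ignoring the negligible lower-tail rejection probability gives the usual closed-form inversion.)
δ = d·√(n/2) ⇒ n = 2(δ/d)² = 2 × (3.482 / 0.4000)² = 151.51.
Rounding up, n = 152 per group.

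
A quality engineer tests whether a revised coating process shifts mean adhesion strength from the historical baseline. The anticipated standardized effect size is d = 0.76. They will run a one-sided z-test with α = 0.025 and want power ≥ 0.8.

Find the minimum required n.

n = 14

Set Φ(δ − 1.960) = 0.8; then δ − 1.960 = Φ⁻¹(0.8) = 0.842, giving δ = 2.802.
δ = d·√n ⇒ n = (δ/d)² = (2.802 / 0.76)² = 13.59.
Rounding up, n = 14.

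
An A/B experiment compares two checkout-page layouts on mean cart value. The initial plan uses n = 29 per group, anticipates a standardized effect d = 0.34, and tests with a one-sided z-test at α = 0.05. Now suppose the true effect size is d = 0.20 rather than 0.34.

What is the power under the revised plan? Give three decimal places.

Power ≈ 0.189

With d = 0.20: δ = d·√(n/2) = 0.20 × √(29/2) = 0.7616. Critical value z_{0.05} = 1.645.
Revised power = P(Z > 1.645 − δ) = Φ(-0.883) = 0.1885.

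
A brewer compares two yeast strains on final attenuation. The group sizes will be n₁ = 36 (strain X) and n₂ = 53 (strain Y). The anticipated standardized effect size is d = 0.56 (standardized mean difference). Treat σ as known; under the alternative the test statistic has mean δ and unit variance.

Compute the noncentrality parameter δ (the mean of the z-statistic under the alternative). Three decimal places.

δ ≈ 2.593

The noncentrality parameter scales effect size by the design's sample-size factor: δ = d / √(1/n₁ + 1/n₂) = 0.56 / √(1/36 + 1/53) = 2.5929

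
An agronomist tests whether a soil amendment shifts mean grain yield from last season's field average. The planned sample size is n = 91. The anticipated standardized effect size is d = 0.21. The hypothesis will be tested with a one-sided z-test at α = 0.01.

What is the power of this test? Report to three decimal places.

Power ≈ 0.373

Noncentrality parameter: δ = d·√n = 0.21 × √91 = 2.0033
One-sided α = 0.01 → critical value z_{0.01} = 2.326.
Power = P(Z > 2.326 − δ) = Φ(-0.323) = 0.3733.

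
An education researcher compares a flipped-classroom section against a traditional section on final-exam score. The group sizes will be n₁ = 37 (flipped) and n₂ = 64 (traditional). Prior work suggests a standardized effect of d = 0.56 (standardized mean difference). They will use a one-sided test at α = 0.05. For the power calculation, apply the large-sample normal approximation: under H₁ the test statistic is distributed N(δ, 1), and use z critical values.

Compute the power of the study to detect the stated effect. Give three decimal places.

Noncentrality parameter: δ = d / √(1/n₁ + 1/n₂) = 0.56 / √(1/37 + 1/64) = 2.7116
One-sided α = 0.05 → critical value z_{0.05} = 1.645.
Power = P(Z > 1.645 − δ) = Φ(1.067) = 0.8569.

Power ≈ 0.857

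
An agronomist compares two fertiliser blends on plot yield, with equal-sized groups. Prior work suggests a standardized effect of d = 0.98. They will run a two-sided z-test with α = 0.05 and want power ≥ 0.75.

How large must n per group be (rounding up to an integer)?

Set Φ(δ − 1.960) = 0.75; then δ − 1.960 = Φ⁻¹(0.75) = 0.674, giving δ = 2.634.
(The Φ(−δ − z_{α/2}) term is vanishingly small for δ > 0 and is dropped in the standard sample-size formula.)
δ = d·√(n/2) ⇒ n = 2(δ/d)² = 2 × (2.634 / 0.98)² = 14.45.
Round up to the next whole unit.

n = 15 per group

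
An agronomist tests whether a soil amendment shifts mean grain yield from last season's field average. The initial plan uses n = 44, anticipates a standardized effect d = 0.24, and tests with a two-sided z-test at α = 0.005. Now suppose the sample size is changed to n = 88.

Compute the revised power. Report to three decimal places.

Power ≈ 0.289

With n = 88: δ = d·√n = 0.24 × √88 = 2.2514. Critical value z_{0.0025} = 2.807.
Revised power = Φ(δ − 2.807) + Φ(−δ − 2.807) = Φ(-0.556) + Φ(-5.058) = 0.2892 + 0.0000 = 0.2892.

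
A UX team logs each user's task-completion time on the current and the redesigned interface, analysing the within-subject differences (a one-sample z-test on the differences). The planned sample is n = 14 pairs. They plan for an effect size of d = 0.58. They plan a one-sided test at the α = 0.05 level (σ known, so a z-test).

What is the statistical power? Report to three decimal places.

Noncentrality parameter: δ = d·√n = 0.58 × √14 = 2.1702
One-sided α = 0.05 → critical value z_{0.05} = 1.645.
Power = Φ(δ − 1.645) = Φ(0.525) = 0.7003.

Power ≈ 0.700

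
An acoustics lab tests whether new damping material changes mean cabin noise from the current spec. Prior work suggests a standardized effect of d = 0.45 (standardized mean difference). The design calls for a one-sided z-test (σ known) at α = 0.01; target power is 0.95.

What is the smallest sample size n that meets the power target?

For power 0.95 need Φ(δ − z_{0.01}) = 0.95, so δ = z_{0.01} + z_{0.05} = 2.326 + 1.645 = 3.971.
δ = d·√n ⇒ n = (δ/d)² = (3.971 / 0.45)² = 77.88.
Rounding up, n = 78.

n = 78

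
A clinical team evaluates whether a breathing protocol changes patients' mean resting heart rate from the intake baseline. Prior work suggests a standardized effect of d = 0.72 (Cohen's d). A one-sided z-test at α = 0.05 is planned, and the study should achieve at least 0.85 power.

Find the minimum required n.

For power 0.85 need Φ(δ − z_{0.05}) = 0.85, so δ = z_{0.05} + z_{0.15} = 1.645 + 1.036 = 2.681.
δ = d·√n ⇒ n = (δ/d)² = (2.681 / 0.72)² = 13.87.
Round up to the next whole unit.

n = 14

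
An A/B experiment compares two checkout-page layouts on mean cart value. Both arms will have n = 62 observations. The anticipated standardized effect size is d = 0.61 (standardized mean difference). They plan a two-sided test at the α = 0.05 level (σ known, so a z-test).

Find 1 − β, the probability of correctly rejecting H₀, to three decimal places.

Noncentrality parameter: δ = d·√(n/2) = 0.61 × √(62/2) = 3.3963
Two-sided α = 0.05 → critical value z_{0.025} = 1.960.
Power = Φ(δ − 1.960) + Φ(−δ − 1.960) = Φ(1.436) + Φ(-5.356) = 0.9246 + 0.0000 = 0.9246.

Power ≈ 0.925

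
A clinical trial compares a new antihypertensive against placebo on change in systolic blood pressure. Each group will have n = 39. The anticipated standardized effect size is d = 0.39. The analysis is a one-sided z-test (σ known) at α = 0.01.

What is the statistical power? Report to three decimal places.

Noncentrality parameter: δ = d·√(n/2) = 0.39 × √(39/2) = 1.7222
One-sided α = 0.01 → critical value z_{0.01} = 2.326.
Power = Φ(δ − 2.326) = Φ(-0.604) = 0.2729.

Power ≈ 0.273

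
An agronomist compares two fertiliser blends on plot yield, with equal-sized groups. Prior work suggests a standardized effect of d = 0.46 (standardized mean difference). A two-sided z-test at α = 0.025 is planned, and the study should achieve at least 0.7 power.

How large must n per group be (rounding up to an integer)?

n = 73 per group

For power 0.7 need Φ(δ − z_{0.0125}) = 0.7, so δ = z_{0.0125} + z_{0.30} = 2.241 + 0.524 = 2.766.
(Ignoring the negligible lower-tail rejection probability gives the usual closed-form inversion.)
δ = d·√(n/2) ⇒ n = 2(δ/d)² = 2 × (2.766 / 0.46)² = 72.30.
Rounding up, n = 73 per group.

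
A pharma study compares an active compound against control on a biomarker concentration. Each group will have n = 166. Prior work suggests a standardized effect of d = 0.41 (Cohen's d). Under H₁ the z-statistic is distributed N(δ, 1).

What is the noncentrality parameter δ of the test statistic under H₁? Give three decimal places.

δ ≈ 3.735

δ = d·√(n/2) = 0.41 × √(166/2) = 3.7353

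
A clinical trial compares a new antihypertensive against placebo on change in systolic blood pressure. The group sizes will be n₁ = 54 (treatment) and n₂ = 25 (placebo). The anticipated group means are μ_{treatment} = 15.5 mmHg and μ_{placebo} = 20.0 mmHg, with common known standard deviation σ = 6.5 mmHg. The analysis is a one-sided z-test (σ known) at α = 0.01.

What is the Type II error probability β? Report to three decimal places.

β ≈ 0.296

Standardized effect: d = |μ_{treatment} − μ_{placebo}| / σ = |15.5 − 20.0| / 6.5 = 0.6923
Noncentrality parameter: δ = d / √(1/n₁ + 1/n₂) = 0.6923 / √(1/54 + 1/25) = 2.8619
One-sided α = 0.01 → critical value z_{0.01} = 2.326.
Power = P(Z > 2.326 − δ) = Φ(0.536) = 0.7039.
Type II error: β = 1 − power = 1 − 0.7039 = 0.2961.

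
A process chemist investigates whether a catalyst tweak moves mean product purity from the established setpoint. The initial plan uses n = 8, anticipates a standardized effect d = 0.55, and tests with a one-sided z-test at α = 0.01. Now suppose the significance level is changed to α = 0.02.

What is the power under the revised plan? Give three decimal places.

δ = d·√n = 0.55 × √8 = 1.5556 (unchanged). New critical value: z_{0.02} = 2.054.
Revised power = P(Z > 2.054 − δ) = Φ(-0.498) = 0.3092.

Power ≈ 0.309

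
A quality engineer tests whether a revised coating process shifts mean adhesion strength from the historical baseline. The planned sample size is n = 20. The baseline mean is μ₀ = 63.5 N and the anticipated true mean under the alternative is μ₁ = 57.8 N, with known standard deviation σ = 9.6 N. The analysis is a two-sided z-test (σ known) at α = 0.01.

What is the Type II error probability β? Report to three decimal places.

β ≈ 0.468

Standardized effect: d = |μ₁ − μ₀| / σ = |57.8 − 63.5| / 9.6 = 0.5938
Noncentrality parameter: δ = d·√n = 0.5938 × √20 = 2.6553
Critical value for a two-sided test at α = 0.01: z_{α/2} = 2.576.
Power = Φ(δ − 2.576) + Φ(−δ − 2.576) = Φ(0.080) + Φ(-5.231) = 0.5317 + 0.0000 = 0.5317.
Type II error: β = 1 − power = 1 − 0.5317 = 0.4683.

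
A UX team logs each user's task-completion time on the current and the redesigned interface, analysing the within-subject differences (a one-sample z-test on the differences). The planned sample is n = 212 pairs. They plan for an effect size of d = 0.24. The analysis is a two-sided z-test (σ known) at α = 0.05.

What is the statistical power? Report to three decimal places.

Power ≈ 0.938

Noncentrality parameter: δ = d·√n = 0.24 × √212 = 3.4945
Two-sided α = 0.05 → critical value z_{0.025} = 1.960.
Power = Φ(δ − 1.960) + Φ(−δ − 1.960) = Φ(1.534) + Φ(-5.454) = 0.9375 + 0.0000 = 0.9375.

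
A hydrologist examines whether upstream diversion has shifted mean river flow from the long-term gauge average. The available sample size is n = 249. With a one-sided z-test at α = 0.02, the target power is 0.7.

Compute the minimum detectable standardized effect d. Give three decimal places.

d ≈ 0.163

Need Φ(δ − 2.054) = 0.7, so δ = 2.054 + 0.524 = 2.578.
δ = d·√n ⇒ d = δ/√n = 2.578/√249 = 0.1634.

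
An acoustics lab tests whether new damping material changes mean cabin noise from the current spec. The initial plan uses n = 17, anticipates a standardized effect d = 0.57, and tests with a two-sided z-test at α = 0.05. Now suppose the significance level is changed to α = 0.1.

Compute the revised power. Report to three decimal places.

δ = d·√n = 0.57 × √17 = 2.3502 (unchanged). New critical value: z_{0.05} = 1.645.
Revised power = Φ(δ − 1.645) + Φ(−δ − 1.645) = Φ(0.705) + Φ(-3.995) = 0.7597 + 0.0000 = 0.7597.

Power ≈ 0.760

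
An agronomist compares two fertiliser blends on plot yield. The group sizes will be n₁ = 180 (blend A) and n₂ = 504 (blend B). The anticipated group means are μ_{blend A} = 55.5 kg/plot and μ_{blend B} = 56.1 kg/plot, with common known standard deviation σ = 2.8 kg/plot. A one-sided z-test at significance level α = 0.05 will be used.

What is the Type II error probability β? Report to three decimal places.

Standardized effect: d = |μ_{blend A} − μ_{blend B}| / σ = |55.5 − 56.1| / 2.8 = 0.2143
Noncentrality parameter: δ = d / √(1/n₁ + 1/n₂) = 0.2143 / √(1/180 + 1/504) = 2.4678
One-sided α = 0.05 → critical value z_{0.05} = 1.645.
Power = P(Z > 1.645 − δ) = Φ(0.823) = 0.7947.
Type II error: β = 1 − power = 1 − 0.7947 = 0.2053.

β ≈ 0.205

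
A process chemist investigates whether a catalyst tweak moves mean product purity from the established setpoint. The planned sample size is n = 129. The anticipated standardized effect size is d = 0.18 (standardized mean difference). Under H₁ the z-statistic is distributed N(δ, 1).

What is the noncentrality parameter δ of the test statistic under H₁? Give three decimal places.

δ ≈ 2.044

δ = d·√n = 0.18 × √129 = 2.0444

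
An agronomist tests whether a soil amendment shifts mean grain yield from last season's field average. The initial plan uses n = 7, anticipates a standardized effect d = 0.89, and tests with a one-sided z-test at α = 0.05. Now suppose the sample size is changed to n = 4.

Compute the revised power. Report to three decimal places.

Power ≈ 0.554

With n = 4: δ = d·√n = 0.89 × √4 = 1.7800. Critical value z_{0.05} = 1.645.
Revised power = P(Z > 1.645 − δ) = Φ(0.135) = 0.5538.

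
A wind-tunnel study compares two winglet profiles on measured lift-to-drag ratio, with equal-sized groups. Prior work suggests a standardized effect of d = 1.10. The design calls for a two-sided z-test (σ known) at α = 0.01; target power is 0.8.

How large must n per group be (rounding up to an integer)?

Set Φ(δ − 2.576) = 0.8; then δ − 2.576 = Φ⁻¹(0.8) = 0.842, giving δ = 3.417.
(For δ > 0 the lower-tail rejection region contributes negligibly to power, so the one-term inversion is standard.)
δ = d·√(n/2) ⇒ n = 2(δ/d)² = 2 × (3.417 / 1.10)² = 19.30.
Round up to the next whole unit.

n = 20 per group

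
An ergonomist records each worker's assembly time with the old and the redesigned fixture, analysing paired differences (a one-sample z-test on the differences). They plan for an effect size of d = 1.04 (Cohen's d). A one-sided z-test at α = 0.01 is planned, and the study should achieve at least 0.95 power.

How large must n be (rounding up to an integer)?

n = 15

For power 0.95 need Φ(δ − z_{0.01}) = 0.95, so δ = z_{0.01} + z_{0.05} = 2.326 + 1.645 = 3.971.
δ = d·√n ⇒ n = (δ/d)² = (3.971 / 1.04)² = 14.58.
Round up to the next whole unit.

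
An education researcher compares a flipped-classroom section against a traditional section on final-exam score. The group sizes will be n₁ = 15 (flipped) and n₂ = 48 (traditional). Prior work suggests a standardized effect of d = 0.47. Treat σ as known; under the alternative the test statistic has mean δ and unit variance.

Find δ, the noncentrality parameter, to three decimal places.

δ ≈ 1.589

The noncentrality parameter scales effect size by the design's sample-size factor: δ = d / √(1/n₁ + 1/n₂) = 0.47 / √(1/15 + 1/48) = 1.5889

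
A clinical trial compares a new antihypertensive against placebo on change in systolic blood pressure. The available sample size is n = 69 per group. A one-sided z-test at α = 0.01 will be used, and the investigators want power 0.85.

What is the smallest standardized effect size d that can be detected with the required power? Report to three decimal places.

d ≈ 0.573

Required noncentrality: δ = z_{0.01} + z_{0.15} = 2.326 + 1.036 = 3.363.
δ = d·√(n/2) ⇒ d = δ/√(n/2) = 3.363/√(69/2) = 0.5725.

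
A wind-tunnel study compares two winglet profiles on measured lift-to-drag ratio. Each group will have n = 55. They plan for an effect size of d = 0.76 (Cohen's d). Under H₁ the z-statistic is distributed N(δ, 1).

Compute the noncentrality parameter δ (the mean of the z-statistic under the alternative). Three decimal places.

δ ≈ 3.985

δ = d·√(n/2) = 0.76 × √(55/2) = 3.9855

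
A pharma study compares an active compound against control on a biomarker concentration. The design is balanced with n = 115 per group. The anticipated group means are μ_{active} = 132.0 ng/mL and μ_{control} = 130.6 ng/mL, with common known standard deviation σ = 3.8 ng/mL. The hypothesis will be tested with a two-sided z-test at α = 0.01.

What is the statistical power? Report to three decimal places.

Power ≈ 0.586

Standardized effect: d = |μ_{active} − μ_{control}| / σ = |132.0 − 130.6| / 3.8 = 0.3684
Noncentrality parameter: δ = d·√(n/2) = 0.3684 × √(115/2) = 2.7937
Critical value for a two-sided test at α = 0.01: z_{α/2} = 2.576.
Power = Φ(δ − 2.576) + Φ(−δ − 2.576) = Φ(0.218) + Φ(-5.370) = 0.5862 + 0.0000 = 0.5862.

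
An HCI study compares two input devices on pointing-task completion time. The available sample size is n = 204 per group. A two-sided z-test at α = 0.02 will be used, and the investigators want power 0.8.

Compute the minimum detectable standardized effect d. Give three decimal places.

Required noncentrality: δ = z_{0.01} + z_{0.20} = 2.326 + 0.842 = 3.168.
(Lower-tail contribution to power is negligible for δ > 0.)
δ = d·√(n/2) ⇒ d = δ/√(n/2) = 3.168/√(204/2) = 0.3137.

d ≈ 0.314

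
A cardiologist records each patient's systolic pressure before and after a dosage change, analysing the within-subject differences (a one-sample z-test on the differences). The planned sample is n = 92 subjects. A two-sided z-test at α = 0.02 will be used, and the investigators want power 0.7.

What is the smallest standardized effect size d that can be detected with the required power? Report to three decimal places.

Required noncentrality: δ = z_{0.01} + z_{0.30} = 2.326 + 0.524 = 2.851.
(The second rejection-region term Φ(−δ − z_{α/2}) is negligible and dropped.)
δ = d·√n ⇒ d = δ/√n = 2.851/√92 = 0.2972.

d ≈ 0.297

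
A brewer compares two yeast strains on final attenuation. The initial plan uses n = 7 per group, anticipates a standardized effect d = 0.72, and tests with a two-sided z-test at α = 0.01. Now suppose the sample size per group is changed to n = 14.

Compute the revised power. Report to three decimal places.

Power ≈ 0.251

With n = 14 per group: δ = d·√(n/2) = 0.72 × √(14/2) = 1.9049. Critical value z_{0.005} = 2.576.
Revised power = Φ(δ − 2.576) + Φ(−δ − 2.576) = Φ(-0.671) + Φ(-4.481) = 0.2511 + 0.0000 = 0.2511.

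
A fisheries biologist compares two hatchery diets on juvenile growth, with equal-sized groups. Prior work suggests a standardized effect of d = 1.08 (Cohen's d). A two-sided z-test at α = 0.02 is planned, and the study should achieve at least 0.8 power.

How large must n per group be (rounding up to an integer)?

n = 18 per group

Set Φ(δ − 2.326) = 0.8; then δ − 2.326 = Φ⁻¹(0.8) = 0.842, giving δ = 3.168.
(The Φ(−δ − z_{α/2}) term is vanishingly small for δ > 0 and is dropped in the standard sample-size formula.)
δ = d·√(n/2) ⇒ n = 2(δ/d)² = 2 × (3.168 / 1.08)² = 17.21.
Round up to the next whole unit.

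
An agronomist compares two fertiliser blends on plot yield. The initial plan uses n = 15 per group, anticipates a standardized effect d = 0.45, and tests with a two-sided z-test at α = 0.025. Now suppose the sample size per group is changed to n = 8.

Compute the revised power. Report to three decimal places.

With n = 8 per group: δ = d·√(n/2) = 0.45 × √(8/2) = 0.9000. Critical value z_{0.0125} = 2.241.
Revised power = Φ(δ − 2.241) + Φ(−δ − 2.241) = Φ(-1.341) + Φ(-3.141) = 0.0899 + 0.0008 = 0.0907.

Power ≈ 0.091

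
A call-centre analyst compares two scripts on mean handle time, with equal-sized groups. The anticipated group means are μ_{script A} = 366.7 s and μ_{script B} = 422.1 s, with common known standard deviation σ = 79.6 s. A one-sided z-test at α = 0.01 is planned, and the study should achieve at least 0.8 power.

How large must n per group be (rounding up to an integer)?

n = 42 per group

Standardized effect: d = |μ_{script A} − μ_{script B}| / σ = |366.7 − 422.1| / 79.6 = 0.6960
For power 0.8 need Φ(δ − z_{0.01}) = 0.8, so δ = z_{0.01} + z_{0.20} = 2.326 + 0.842 = 3.168.
δ = d·√(n/2) ⇒ n = 2(δ/d)² = 2 × (3.168 / 0.6960)² = 41.44.
Round up to the next whole unit.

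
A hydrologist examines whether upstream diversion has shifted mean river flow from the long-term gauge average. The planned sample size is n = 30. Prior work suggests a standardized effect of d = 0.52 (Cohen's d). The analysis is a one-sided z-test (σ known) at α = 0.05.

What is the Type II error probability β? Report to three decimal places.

β ≈ 0.114

Noncentrality parameter: δ = d·√n = 0.52 × √30 = 2.8482
One-sided α = 0.05 → critical value z_{0.05} = 1.645.
Power = Φ(δ − 1.645) = Φ(1.203) = 0.8856.
Type II error: β = 1 − power = 1 − 0.8856 = 0.1144.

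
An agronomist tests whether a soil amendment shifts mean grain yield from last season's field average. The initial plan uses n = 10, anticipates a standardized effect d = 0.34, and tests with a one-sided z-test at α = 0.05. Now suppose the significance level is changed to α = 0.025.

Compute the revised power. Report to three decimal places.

δ = d·√n = 0.34 × √10 = 1.0752 (unchanged). New critical value: z_{0.025} = 1.960.
Revised power = Φ(δ − 1.960) = Φ(-0.885) = 0.1881.

Power ≈ 0.188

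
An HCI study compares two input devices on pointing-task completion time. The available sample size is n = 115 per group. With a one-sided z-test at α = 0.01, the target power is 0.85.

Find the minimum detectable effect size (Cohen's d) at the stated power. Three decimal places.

d ≈ 0.443

Need Φ(δ − 2.326) = 0.85, so δ = 2.326 + 1.036 = 3.363.
δ = d·√(n/2) ⇒ d = δ/√(n/2) = 3.363/√(115/2) = 0.4435.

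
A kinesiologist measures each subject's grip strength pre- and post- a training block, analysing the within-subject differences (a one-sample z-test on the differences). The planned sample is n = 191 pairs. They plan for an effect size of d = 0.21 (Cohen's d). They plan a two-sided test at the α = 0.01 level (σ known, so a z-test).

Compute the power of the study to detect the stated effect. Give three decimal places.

Noncentrality parameter: λ = d·√n = 0.21 × √191 = 2.9023
Two-sided α = 0.01 → critical value z_{0.005} = 2.576.
Power = Φ(λ − 2.576) + Φ(−λ − 2.576) = Φ(0.326) + Φ(-5.478) = 0.6279 + 0.0000 = 0.6279.

Power ≈ 0.628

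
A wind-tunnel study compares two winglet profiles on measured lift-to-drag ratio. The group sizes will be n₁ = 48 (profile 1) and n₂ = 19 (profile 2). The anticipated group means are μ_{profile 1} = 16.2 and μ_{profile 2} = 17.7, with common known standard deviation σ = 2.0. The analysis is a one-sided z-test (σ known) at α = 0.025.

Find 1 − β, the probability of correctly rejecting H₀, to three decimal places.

Power ≈ 0.790

Standardized effect: d = |μ_{profile 1} − μ_{profile 2}| / σ = |16.2 − 17.7| / 2.0 = 0.7500
Noncentrality parameter: δ = d / √(1/n₁ + 1/n₂) = 0.7500 / √(1/48 + 1/19) = 2.7671
Critical value for a one-sided test at α = 0.025: z_α = 1.960.
Power = P(Z > 1.960 − δ) = Φ(0.807) = 0.7902.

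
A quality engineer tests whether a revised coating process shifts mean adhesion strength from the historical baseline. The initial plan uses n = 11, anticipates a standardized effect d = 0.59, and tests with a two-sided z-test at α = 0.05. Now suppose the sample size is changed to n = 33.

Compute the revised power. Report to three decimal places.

Power ≈ 0.924

With n = 33: δ = d·√n = 0.59 × √33 = 3.3893. Critical value z_{0.025} = 1.960.
Revised power = Φ(δ − 1.960) + Φ(−δ − 1.960) = Φ(1.429) + Φ(-5.349) = 0.9235 + 0.0000 = 0.9235.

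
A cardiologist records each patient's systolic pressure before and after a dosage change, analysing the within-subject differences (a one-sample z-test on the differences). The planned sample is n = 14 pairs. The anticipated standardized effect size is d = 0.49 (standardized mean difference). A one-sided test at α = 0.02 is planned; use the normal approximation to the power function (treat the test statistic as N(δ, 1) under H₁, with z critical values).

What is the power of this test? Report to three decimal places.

Noncentrality parameter: δ = d·√n = 0.49 × √14 = 1.8334
Critical value for a one-sided test at α = 0.02: z_α = 2.054.
Power = Φ(δ − 2.054) = Φ(-0.220) = 0.4128.

Power ≈ 0.413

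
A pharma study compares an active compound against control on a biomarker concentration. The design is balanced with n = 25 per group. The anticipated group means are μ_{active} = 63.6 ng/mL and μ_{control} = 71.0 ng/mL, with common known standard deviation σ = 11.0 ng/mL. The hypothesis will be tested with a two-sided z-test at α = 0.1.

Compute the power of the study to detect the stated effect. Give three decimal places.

Power ≈ 0.768

Standardized effect: d = |μ_{active} − μ_{control}| / σ = |63.6 − 71.0| / 11.0 = 0.6727
Noncentrality parameter: δ = d·√(n/2) = 0.6727 × √(25/2) = 2.3785
Critical value for a two-sided test at α = 0.1: z_{α/2} = 1.645.
Power = Φ(δ − 1.645) + Φ(−δ − 1.645) = Φ(0.734) + Φ(-4.023) = 0.7684 + 0.0000 = 0.7684.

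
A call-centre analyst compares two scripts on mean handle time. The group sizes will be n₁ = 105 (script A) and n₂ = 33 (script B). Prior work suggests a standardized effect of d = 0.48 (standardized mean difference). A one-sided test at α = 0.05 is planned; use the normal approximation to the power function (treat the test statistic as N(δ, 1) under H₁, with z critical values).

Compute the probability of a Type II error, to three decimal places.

β ≈ 0.224

Noncentrality parameter: δ = d / √(1/n₁ + 1/n₂) = 0.48 / √(1/105 + 1/33) = 2.4052
One-sided α = 0.05 → critical value z_{0.05} = 1.645.
Power = Φ(δ − 1.645) = Φ(0.760) = 0.7765.
Type II error: β = 1 − power = 1 − 0.7765 = 0.2235.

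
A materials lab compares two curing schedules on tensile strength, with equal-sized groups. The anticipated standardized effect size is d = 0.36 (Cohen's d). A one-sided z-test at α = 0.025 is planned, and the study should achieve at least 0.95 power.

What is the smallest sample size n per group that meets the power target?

n = 201 per group

For power 0.95 need Φ(δ − z_{0.025}) = 0.95, so δ = z_{0.025} + z_{0.05} = 1.960 + 1.645 = 3.605.
δ = d·√(n/2) ⇒ n = 2(δ/d)² = 2 × (3.605 / 0.36)² = 200.54.
Round up to the next whole unit.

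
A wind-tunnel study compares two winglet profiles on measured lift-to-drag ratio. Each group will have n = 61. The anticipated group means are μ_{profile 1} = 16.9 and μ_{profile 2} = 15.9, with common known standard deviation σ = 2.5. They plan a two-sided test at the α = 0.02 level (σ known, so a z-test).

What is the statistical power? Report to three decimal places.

Power ≈ 0.453

Standardized effect: d = |μ_{profile 1} − μ_{profile 2}| / σ = |16.9 − 15.9| / 2.5 = 0.4000
Noncentrality parameter: δ = d·√(n/2) = 0.4000 × √(61/2) = 2.2091
Two-sided α = 0.02 → critical value z_{0.01} = 2.326.
Power = Φ(δ − 2.326) + Φ(−δ − 2.326) = Φ(-0.117) + Φ(-4.535) = 0.4533 + 0.0000 = 0.4533.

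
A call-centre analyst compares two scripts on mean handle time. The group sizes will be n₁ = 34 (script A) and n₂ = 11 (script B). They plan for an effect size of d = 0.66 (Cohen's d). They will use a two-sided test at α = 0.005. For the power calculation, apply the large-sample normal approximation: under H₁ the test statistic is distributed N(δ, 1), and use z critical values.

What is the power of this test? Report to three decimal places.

Power ≈ 0.183

Noncentrality parameter: λ = d / √(1/n₁ + 1/n₂) = 0.66 / √(1/34 + 1/11) = 1.9027
Critical value for a two-sided test at α = 0.005: z_{α/2} = 2.807.
Power = Φ(λ − 2.807) + Φ(−λ − 2.807) = Φ(-0.904) + Φ(-4.710) = 0.1829 + 0.0000 = 0.1829.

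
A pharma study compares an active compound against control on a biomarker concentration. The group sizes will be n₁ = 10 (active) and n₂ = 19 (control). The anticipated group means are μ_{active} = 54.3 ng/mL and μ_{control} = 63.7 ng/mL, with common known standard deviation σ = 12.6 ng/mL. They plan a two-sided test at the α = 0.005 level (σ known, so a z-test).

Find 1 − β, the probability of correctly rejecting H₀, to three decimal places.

Power ≈ 0.185

Standardized effect: d = |μ_{active} − μ_{control}| / σ = |54.3 − 63.7| / 12.6 = 0.7460
Noncentrality parameter: δ = d / √(1/n₁ + 1/n₂) = 0.7460 / √(1/10 + 1/19) = 1.9096
Two-sided α = 0.005 → critical value z_{0.0025} = 2.807.
Power = Φ(δ − 2.807) + Φ(−δ − 2.807) = Φ(-0.897) + Φ(-4.717) = 0.1847 + 0.0000 = 0.1847.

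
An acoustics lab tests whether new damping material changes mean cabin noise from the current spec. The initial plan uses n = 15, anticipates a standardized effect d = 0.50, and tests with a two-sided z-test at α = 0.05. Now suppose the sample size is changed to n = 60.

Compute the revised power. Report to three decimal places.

Power ≈ 0.972

With n = 60: δ = d·√n = 0.50 × √60 = 3.8730. Critical value z_{0.025} = 1.960.
Revised power = Φ(δ − 1.960) + Φ(−δ − 1.960) = Φ(1.913) + Φ(-5.833) = 0.9721 + 0.0000 = 0.9721.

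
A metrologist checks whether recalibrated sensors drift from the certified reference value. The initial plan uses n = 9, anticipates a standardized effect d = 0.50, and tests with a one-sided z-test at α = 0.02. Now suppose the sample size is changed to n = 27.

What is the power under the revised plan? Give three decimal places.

With n = 27: δ = d·√n = 0.50 × √27 = 2.5981. Critical value z_{0.02} = 2.054.
Revised power = Φ(δ − 2.054) = Φ(0.544) = 0.7069.

Power ≈ 0.707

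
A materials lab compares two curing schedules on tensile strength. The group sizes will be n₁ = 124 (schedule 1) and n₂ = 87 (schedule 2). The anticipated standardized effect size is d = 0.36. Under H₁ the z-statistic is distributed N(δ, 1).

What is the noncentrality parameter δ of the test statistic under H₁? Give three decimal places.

δ = d / √(1/n₁ + 1/n₂) = 0.36 / √(1/124 + 1/87) = 2.5741

δ ≈ 2.574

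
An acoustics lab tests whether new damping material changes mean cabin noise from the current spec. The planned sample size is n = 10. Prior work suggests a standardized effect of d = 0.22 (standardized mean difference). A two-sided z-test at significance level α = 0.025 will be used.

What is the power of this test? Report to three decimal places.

Power ≈ 0.063

Noncentrality parameter: δ = d·√n = 0.22 × √10 = 0.6957
Critical value for a two-sided test at α = 0.025: z_{α/2} = 2.241.
Power = Φ(δ − 2.241) + Φ(−δ − 2.241) = Φ(-1.546) + Φ(-2.937) = 0.0611 + 0.0017 = 0.0627.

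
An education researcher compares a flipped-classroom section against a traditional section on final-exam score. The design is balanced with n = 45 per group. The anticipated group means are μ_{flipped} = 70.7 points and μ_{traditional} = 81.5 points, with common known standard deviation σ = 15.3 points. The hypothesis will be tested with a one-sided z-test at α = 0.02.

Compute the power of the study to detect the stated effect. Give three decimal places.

Standardized effect: d = |μ_{flipped} − μ_{traditional}| / σ = |70.7 − 81.5| / 15.3 = 0.7059
Noncentrality parameter: δ = d·√(n/2) = 0.7059 × √(45/2) = 3.3483
One-sided α = 0.02 → critical value z_{0.02} = 2.054.
Power = Φ(δ − 2.054) = Φ(1.295) = 0.9023.

Power ≈ 0.902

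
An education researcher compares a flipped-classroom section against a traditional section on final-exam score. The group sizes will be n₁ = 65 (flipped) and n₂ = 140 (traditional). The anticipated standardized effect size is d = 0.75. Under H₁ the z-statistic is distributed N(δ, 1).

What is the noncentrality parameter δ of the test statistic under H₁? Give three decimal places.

δ ≈ 4.997

The noncentrality parameter scales effect size by the design's sample-size factor: δ = d / √(1/n₁ + 1/n₂) = 0.75 / √(1/65 + 1/140) = 4.9970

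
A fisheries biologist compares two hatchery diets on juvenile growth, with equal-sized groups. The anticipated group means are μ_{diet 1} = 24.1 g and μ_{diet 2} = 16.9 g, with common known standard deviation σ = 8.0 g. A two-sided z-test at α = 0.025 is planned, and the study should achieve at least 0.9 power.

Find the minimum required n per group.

n = 31 per group

Standardized effect: d = |μ_{diet 1} − μ_{diet 2}| / σ = |24.1 − 16.9| / 8.0 = 0.9000
For power 0.9 need Φ(δ − z_{0.0125}) = 0.9, so δ = z_{0.0125} + z_{0.10} = 2.241 + 1.282 = 3.523.
(The Φ(−δ − z_{α/2}) term is vanishingly small for δ > 0 and is dropped in the standard sample-size formula.)
δ = d·√(n/2) ⇒ n = 2(δ/d)² = 2 × (3.523 / 0.9000)² = 30.64.
Round up to the next whole unit.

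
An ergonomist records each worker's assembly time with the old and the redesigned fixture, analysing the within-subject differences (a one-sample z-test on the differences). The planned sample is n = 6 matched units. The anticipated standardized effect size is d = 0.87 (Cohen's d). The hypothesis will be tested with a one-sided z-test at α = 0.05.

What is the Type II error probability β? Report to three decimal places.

Noncentrality parameter: δ = d·√n = 0.87 × √6 = 2.1311
One-sided α = 0.05 → critical value z_{0.05} = 1.645.
Power = Φ(δ − 1.645) = Φ(0.486) = 0.6866.
Type II error: β = 1 − power = 1 − 0.6866 = 0.3134.

β ≈ 0.313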